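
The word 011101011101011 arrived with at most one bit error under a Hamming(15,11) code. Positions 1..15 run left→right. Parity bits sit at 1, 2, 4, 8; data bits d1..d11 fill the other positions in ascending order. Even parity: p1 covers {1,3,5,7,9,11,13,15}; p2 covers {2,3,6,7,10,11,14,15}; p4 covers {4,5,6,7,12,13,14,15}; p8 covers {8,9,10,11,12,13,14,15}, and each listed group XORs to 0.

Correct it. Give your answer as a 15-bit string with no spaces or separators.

s1 (pos 1,3,5,7,9,11,13,15): 0⊕1⊕0⊕0⊕1⊕0⊕0⊕1 = 1
s2 (pos 2,3,6,7,10,11,14,15): 1⊕1⊕1⊕0⊕1⊕0⊕1⊕1 = 0
s4 (pos 4,5,6,7,12,13,14,15): 1⊕0⊕1⊕0⊕1⊕0⊕1⊕1 = 1
s8 (pos 8,9,10,11,12,13,14,15): 1⊕1⊕1⊕0⊕1⊕0⊕1⊕1 = 0
Syndrome s8…s1 = 0101 → error at position 5.
Flip position 5: 011101011101011 → 011111011101011

011111011101011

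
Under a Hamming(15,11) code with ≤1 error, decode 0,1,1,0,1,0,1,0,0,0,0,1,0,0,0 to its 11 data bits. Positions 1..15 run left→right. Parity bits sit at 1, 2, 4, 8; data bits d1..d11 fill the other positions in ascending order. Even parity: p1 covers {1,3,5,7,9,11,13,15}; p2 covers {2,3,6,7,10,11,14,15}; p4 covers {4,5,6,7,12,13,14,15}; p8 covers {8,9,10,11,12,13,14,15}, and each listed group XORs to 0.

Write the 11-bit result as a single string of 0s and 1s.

s1 (pos 1,3,5,7,9,11,13,15): 0⊕1⊕1⊕1⊕0⊕0⊕0⊕0 = 1
s2 (pos 2,3,6,7,10,11,14,15): 1⊕1⊕0⊕1⊕0⊕0⊕0⊕0 = 1
s4 (pos 4,5,6,7,12,13,14,15): 0⊕1⊕0⊕1⊕1⊕0⊕0⊕0 = 1
s8 (pos 8,9,10,11,12,13,14,15): 0⊕0⊕0⊕0⊕1⊕0⊕0⊕0 = 1
Syndrome s8…s1 = 1111 → error at position 15.
Flip position 15: 011010100001000 → 011010100001001
Read data bits from positions 3,5,6,7,9,10,11,12,13,14,15: 11010001001

11010001001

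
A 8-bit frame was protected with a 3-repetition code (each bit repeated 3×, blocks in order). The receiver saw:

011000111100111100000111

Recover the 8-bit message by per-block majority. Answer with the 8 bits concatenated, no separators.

10101001

Block 1 (011): 2 ones → 1
Block 2 (000): 0 ones → 0
Block 3 (111): 3 ones → 1
Block 4 (100): 1 one → 0
Block 5 (111): 3 ones → 1
Block 6 (100): 1 one → 0
Block 7 (000): 0 ones → 0
Block 8 (111): 3 ones → 1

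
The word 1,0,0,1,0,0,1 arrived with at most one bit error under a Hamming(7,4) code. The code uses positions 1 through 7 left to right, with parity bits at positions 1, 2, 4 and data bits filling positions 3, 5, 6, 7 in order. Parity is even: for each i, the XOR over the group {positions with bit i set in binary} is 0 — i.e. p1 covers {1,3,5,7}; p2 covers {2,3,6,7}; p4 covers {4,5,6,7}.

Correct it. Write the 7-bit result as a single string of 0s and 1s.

s1 (pos 1,3,5,7): 1⊕0⊕0⊕1 = 0
s2 (pos 2,3,6,7): 0⊕0⊕0⊕1 = 1
s4 (pos 4,5,6,7): 1⊕0⊕0⊕1 = 0
Syndrome s4…s1 = 010 → error at position 2.
Flip position 2: 1001001 → 1101001

1101001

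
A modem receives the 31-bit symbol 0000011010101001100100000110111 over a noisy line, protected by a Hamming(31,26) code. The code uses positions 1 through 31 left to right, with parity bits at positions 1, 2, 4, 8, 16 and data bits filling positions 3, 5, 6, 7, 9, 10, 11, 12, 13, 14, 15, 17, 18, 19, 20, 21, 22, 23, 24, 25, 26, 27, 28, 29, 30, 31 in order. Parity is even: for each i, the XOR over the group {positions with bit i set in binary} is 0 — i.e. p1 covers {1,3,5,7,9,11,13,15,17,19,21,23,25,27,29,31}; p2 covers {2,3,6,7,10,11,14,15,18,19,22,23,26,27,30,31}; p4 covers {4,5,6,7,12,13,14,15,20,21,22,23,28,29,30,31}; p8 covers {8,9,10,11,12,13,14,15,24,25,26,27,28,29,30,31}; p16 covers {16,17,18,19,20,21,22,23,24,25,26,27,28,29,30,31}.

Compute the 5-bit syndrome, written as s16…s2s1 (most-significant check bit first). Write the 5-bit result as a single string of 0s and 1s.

00110

s1 (pos 1,3,5,7,9,11,13,15,17,19,21,23,25,27,29,31): 0⊕0⊕0⊕1⊕1⊕1⊕1⊕0⊕1⊕0⊕0⊕0⊕0⊕1⊕1⊕1 = 0
s2 (pos 2,3,6,7,10,11,14,15,18,19,22,23,26,27,30,31): 0⊕0⊕1⊕1⊕0⊕1⊕0⊕0⊕0⊕0⊕0⊕0⊕1⊕1⊕1⊕1 = 1
s4 (pos 4,5,6,7,12,13,14,15,20,21,22,23,28,29,30,31): 0⊕0⊕1⊕1⊕0⊕1⊕0⊕0⊕1⊕0⊕0⊕0⊕0⊕1⊕1⊕1 = 1
s8 (pos 8,9,10,11,12,13,14,15,24,25,26,27,28,29,30,31): 0⊕1⊕0⊕1⊕0⊕1⊕0⊕0⊕0⊕0⊕1⊕1⊕0⊕1⊕1⊕1 = 0
s16 (pos 16,17,18,19,20,21,22,23,24,25,26,27,28,29,30,31): 1⊕1⊕0⊕0⊕1⊕0⊕0⊕0⊕0⊕0⊕1⊕1⊕0⊕1⊕1⊕1 = 0
Syndrome s16…s1 = 00110 → error at position 6.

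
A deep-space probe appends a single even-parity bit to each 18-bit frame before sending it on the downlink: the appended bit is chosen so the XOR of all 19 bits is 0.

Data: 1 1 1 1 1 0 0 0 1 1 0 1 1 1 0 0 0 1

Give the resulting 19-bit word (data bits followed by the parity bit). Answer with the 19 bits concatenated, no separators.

XOR of the 18 data bits: 1⊕1⊕1⊕1⊕1⊕0⊕0⊕0⊕1⊕1⊕0⊕1⊕1⊕1⊕0⊕0⊕0⊕1 = 1
Parity bit = 1 (so all 19 bits XOR to 0).

1111100011011100011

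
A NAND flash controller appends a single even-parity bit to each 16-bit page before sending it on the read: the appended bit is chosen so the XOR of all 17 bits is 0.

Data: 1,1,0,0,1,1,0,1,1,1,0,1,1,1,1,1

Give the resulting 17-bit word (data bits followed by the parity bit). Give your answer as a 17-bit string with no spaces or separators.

XOR of the 16 data bits: 1⊕1⊕0⊕0⊕1⊕1⊕0⊕1⊕1⊕1⊕0⊕1⊕1⊕1⊕1⊕1 = 0
Parity bit = 0 (so all 17 bits XOR to 0).

11001101110111110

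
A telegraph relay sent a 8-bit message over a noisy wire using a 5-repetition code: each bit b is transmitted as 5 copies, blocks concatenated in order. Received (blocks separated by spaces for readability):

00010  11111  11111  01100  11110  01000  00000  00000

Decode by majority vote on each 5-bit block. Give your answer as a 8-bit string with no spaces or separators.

01101000

Block 1 (00010): 1 one → 0
Block 2 (11111): 5 ones → 1
Block 3 (11111): 5 ones → 1
Block 4 (01100): 2 ones → 0
Block 5 (11110): 4 ones → 1
Block 6 (01000): 1 one → 0
Block 7 (00000): 0 ones → 0
Block 8 (00000): 0 ones → 0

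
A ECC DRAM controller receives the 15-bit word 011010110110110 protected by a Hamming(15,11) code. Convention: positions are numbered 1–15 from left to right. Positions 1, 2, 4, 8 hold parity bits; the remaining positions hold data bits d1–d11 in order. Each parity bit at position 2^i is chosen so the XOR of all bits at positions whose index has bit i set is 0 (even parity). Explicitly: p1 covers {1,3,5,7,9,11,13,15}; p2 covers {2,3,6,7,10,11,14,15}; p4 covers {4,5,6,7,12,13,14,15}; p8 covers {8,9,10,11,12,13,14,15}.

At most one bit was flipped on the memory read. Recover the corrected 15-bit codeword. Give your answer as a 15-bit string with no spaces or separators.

s1 (pos 1,3,5,7,9,11,13,15): 0⊕1⊕1⊕1⊕0⊕1⊕1⊕0 = 1
s2 (pos 2,3,6,7,10,11,14,15): 1⊕1⊕0⊕1⊕1⊕1⊕1⊕0 = 0
s4 (pos 4,5,6,7,12,13,14,15): 0⊕1⊕0⊕1⊕0⊕1⊕1⊕0 = 0
s8 (pos 8,9,10,11,12,13,14,15): 1⊕0⊕1⊕1⊕0⊕1⊕1⊕0 = 1
Syndrome s8…s1 = 1001 → error at position 9.
Flip position 9: 011010110110110 → 011010111110110

011010111110110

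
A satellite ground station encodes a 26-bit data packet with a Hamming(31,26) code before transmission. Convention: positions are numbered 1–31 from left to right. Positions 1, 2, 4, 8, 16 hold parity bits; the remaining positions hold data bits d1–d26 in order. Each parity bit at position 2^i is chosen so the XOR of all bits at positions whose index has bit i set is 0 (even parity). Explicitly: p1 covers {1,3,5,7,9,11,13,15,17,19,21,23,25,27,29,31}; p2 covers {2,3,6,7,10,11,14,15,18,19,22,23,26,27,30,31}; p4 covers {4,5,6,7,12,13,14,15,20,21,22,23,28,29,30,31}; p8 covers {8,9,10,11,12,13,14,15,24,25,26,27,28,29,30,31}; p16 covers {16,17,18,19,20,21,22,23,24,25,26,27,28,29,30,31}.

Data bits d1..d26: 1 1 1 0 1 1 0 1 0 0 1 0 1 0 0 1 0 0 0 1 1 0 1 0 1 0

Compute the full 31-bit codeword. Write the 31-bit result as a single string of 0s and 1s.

0111110011010010010010001101010

Place data at non-parity positions: p1 p2 1 p4 1 1 0 p8 1 1 0 1 0 0 1 p16 0 1 0 0 1 0 0 0 1 1 0 1 0 1 0
p1 (pos 1,3,5,7,9,11,13,15,17,19,21,23,25,27,29,31): XOR of data positions = 1⊕1⊕0⊕1⊕0⊕0⊕1⊕0⊕0⊕1⊕0⊕1⊕0⊕0⊕0 = 0
p2 (pos 2,3,6,7,10,11,14,15,18,19,22,23,26,27,30,31): XOR of data positions = 1⊕1⊕0⊕1⊕0⊕0⊕1⊕1⊕0⊕0⊕0⊕1⊕0⊕1⊕0 = 1
p4 (pos 4,5,6,7,12,13,14,15,20,21,22,23,28,29,30,31): XOR of data positions = 1⊕1⊕0⊕1⊕0⊕0⊕1⊕0⊕1⊕0⊕0⊕1⊕0⊕1⊕0 = 1
p8 (pos 8,9,10,11,12,13,14,15,24,25,26,27,28,29,30,31): XOR of data positions = 1⊕1⊕0⊕1⊕0⊕0⊕1⊕0⊕1⊕1⊕0⊕1⊕0⊕1⊕0 = 0
p16 (pos 16,17,18,19,20,21,22,23,24,25,26,27,28,29,30,31): XOR of data positions = 0⊕1⊕0⊕0⊕1⊕0⊕0⊕0⊕1⊕1⊕0⊕1⊕0⊕1⊕0 = 0
Codeword: 0111110011010010010010001101010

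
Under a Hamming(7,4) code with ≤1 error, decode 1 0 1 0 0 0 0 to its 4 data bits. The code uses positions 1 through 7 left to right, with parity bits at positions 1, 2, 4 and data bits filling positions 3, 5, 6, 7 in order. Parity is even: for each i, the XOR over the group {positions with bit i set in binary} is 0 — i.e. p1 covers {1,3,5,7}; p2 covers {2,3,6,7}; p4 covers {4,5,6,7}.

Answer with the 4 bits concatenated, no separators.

1000

s1 (pos 1,3,5,7): 1⊕1⊕0⊕0 = 0
s2 (pos 2,3,6,7): 0⊕1⊕0⊕0 = 1
s4 (pos 4,5,6,7): 0⊕0⊕0⊕0 = 0
Syndrome s4…s1 = 010 → error at position 2.
Flip position 2: 1010000 → 1110000
Read data bits from positions 3,5,6,7: 1000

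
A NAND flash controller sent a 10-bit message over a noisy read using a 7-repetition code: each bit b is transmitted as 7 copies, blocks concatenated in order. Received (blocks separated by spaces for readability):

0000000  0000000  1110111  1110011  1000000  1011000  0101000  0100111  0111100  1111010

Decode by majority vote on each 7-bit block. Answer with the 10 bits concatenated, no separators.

Block 1 (0000000): 0 ones → 0
Block 2 (0000000): 0 ones → 0
Block 3 (1110111): 6 ones → 1
Block 4 (1110011): 5 ones → 1
Block 5 (1000000): 1 one → 0
Block 6 (1011000): 3 ones → 0
Block 7 (0101000): 2 ones → 0
Block 8 (0100111): 4 ones → 1
Block 9 (0111100): 4 ones → 1
Block 10 (1111010): 5 ones → 1

0011000111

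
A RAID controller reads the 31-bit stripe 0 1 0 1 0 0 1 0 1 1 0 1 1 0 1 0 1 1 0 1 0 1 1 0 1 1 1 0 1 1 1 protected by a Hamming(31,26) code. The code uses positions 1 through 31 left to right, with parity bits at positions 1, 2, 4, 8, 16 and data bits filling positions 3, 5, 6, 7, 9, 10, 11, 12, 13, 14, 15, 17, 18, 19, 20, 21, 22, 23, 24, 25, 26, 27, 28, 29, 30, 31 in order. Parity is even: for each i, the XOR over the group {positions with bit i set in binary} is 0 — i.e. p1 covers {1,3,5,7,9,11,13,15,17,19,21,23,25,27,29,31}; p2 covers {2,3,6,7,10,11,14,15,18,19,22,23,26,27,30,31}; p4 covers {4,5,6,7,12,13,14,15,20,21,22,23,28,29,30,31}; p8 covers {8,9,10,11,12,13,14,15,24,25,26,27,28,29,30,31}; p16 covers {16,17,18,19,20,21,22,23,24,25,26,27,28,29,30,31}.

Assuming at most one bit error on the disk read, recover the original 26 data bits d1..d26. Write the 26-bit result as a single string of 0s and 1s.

00011101101110101101110101

s1 (pos 1,3,5,7,9,11,13,15,17,19,21,23,25,27,29,31): 0⊕0⊕0⊕1⊕1⊕0⊕1⊕1⊕1⊕0⊕0⊕1⊕1⊕1⊕1⊕1 = 0
s2 (pos 2,3,6,7,10,11,14,15,18,19,22,23,26,27,30,31): 1⊕0⊕0⊕1⊕1⊕0⊕0⊕1⊕1⊕0⊕1⊕1⊕1⊕1⊕1⊕1 = 1
s4 (pos 4,5,6,7,12,13,14,15,20,21,22,23,28,29,30,31): 1⊕0⊕0⊕1⊕1⊕1⊕0⊕1⊕1⊕0⊕1⊕1⊕0⊕1⊕1⊕1 = 1
s8 (pos 8,9,10,11,12,13,14,15,24,25,26,27,28,29,30,31): 0⊕1⊕1⊕0⊕1⊕1⊕0⊕1⊕0⊕1⊕1⊕1⊕0⊕1⊕1⊕1 = 1
s16 (pos 16,17,18,19,20,21,22,23,24,25,26,27,28,29,30,31): 0⊕1⊕1⊕0⊕1⊕0⊕1⊕1⊕0⊕1⊕1⊕1⊕0⊕1⊕1⊕1 = 1
Syndrome s16…s1 = 11110 → error at position 30.
Flip position 30: 0101001011011010110101101110111 → 0101001011011010110101101110101
Read data bits from positions 3,5,6,7,9,10,11,12,13,14,15,17,18,19,20,21,22,23,24,25,26,27,28,29,30,31: 00011101101110101101110101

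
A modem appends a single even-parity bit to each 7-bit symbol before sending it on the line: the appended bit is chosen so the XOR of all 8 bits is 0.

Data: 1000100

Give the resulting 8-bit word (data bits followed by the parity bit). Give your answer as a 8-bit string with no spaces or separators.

10001000

XOR of the 7 data bits: 1⊕0⊕0⊕0⊕1⊕0⊕0 = 0
Parity bit = 0 (so all 8 bits XOR to 0).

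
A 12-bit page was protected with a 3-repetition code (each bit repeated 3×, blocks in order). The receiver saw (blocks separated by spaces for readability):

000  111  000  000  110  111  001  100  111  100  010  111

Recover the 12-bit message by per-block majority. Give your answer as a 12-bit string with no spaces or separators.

010011001001

Block 1 (000): 0 ones → 0
Block 2 (111): 3 ones → 1
Block 3 (000): 0 ones → 0
Block 4 (000): 0 ones → 0
Block 5 (110): 2 ones → 1
Block 6 (111): 3 ones → 1
Block 7 (001): 1 one → 0
Block 8 (100): 1 one → 0
Block 9 (111): 3 ones → 1
Block 10 (100): 1 one → 0
Block 11 (010): 1 one → 0
Block 12 (111): 3 ones → 1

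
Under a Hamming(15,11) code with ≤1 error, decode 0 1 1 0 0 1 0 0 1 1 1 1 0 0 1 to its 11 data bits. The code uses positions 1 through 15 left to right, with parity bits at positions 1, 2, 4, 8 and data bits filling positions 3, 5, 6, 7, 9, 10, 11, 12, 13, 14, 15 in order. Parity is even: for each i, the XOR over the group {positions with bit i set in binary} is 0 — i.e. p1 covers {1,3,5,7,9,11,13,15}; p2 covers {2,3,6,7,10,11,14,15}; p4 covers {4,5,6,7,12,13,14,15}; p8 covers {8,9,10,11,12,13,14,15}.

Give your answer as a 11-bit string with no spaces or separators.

10101110001

s1 (pos 1,3,5,7,9,11,13,15): 0⊕1⊕0⊕0⊕1⊕1⊕0⊕1 = 0
s2 (pos 2,3,6,7,10,11,14,15): 1⊕1⊕1⊕0⊕1⊕1⊕0⊕1 = 0
s4 (pos 4,5,6,7,12,13,14,15): 0⊕0⊕1⊕0⊕1⊕0⊕0⊕1 = 1
s8 (pos 8,9,10,11,12,13,14,15): 0⊕1⊕1⊕1⊕1⊕0⊕0⊕1 = 1
Syndrome s8…s1 = 1100 → error at position 12.
Flip position 12: 011001001111001 → 011001001110001
Read data bits from positions 3,5,6,7,9,10,11,12,13,14,15: 10101110001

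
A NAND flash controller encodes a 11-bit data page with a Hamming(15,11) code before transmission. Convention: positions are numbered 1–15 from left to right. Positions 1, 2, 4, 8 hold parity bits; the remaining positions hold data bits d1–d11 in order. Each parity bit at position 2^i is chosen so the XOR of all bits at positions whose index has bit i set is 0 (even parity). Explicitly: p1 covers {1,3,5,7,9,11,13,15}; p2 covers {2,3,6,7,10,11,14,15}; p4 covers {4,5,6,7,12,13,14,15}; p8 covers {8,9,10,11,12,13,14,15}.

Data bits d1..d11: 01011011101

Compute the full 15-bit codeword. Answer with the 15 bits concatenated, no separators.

010110111011101

Place data at non-parity positions: p1 p2 0 p4 1 0 1 p8 1 0 1 1 1 0 1
p1 (pos 1,3,5,7,9,11,13,15): XOR of data positions = 0⊕1⊕1⊕1⊕1⊕1⊕1 = 0
p2 (pos 2,3,6,7,10,11,14,15): XOR of data positions = 0⊕0⊕1⊕0⊕1⊕0⊕1 = 1
p4 (pos 4,5,6,7,12,13,14,15): XOR of data positions = 1⊕0⊕1⊕1⊕1⊕0⊕1 = 1
p8 (pos 8,9,10,11,12,13,14,15): XOR of data positions = 1⊕0⊕1⊕1⊕1⊕0⊕1 = 1
Codeword: 010110111011101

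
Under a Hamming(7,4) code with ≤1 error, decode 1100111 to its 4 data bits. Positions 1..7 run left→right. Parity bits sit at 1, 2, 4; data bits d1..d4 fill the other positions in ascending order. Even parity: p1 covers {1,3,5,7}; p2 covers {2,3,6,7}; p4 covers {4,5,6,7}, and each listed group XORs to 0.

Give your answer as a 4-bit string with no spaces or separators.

s1 (pos 1,3,5,7): 1⊕0⊕1⊕1 = 1
s2 (pos 2,3,6,7): 1⊕0⊕1⊕1 = 1
s4 (pos 4,5,6,7): 0⊕1⊕1⊕1 = 1
Syndrome s4…s1 = 111 → error at position 7.
Flip position 7: 1100111 → 1100110
Read data bits from positions 3,5,6,7: 0110

0110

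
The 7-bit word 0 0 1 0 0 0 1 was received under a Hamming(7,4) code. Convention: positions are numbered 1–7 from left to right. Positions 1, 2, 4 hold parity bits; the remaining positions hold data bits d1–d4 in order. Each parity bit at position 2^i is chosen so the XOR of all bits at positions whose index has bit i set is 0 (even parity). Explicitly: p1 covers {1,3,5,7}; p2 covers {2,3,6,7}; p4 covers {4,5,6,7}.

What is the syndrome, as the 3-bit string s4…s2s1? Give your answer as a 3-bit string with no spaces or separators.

s1 (pos 1,3,5,7): 0⊕1⊕0⊕1 = 0
s2 (pos 2,3,6,7): 0⊕1⊕0⊕1 = 0
s4 (pos 4,5,6,7): 0⊕0⊕0⊕1 = 1
Syndrome s4…s1 = 100 → error at position 4.

100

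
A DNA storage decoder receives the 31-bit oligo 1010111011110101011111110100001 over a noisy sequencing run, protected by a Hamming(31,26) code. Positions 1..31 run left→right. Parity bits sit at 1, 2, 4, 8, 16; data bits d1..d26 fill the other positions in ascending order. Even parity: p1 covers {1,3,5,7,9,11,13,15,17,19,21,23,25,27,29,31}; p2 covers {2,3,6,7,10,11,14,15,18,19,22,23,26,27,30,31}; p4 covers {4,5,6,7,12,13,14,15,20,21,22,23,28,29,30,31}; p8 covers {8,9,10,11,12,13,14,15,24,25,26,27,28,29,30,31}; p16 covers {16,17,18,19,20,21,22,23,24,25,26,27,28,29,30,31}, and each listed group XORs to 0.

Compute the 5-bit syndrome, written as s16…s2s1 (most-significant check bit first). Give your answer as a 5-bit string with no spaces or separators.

s1 (pos 1,3,5,7,9,11,13,15,17,19,21,23,25,27,29,31): 1⊕1⊕1⊕1⊕1⊕1⊕0⊕0⊕0⊕1⊕1⊕1⊕0⊕0⊕0⊕1 = 0
s2 (pos 2,3,6,7,10,11,14,15,18,19,22,23,26,27,30,31): 0⊕1⊕1⊕1⊕1⊕1⊕1⊕0⊕1⊕1⊕1⊕1⊕1⊕0⊕0⊕1 = 0
s4 (pos 4,5,6,7,12,13,14,15,20,21,22,23,28,29,30,31): 0⊕1⊕1⊕1⊕1⊕0⊕1⊕0⊕1⊕1⊕1⊕1⊕0⊕0⊕0⊕1 = 0
s8 (pos 8,9,10,11,12,13,14,15,24,25,26,27,28,29,30,31): 0⊕1⊕1⊕1⊕1⊕0⊕1⊕0⊕1⊕0⊕1⊕0⊕0⊕0⊕0⊕1 = 0
s16 (pos 16,17,18,19,20,21,22,23,24,25,26,27,28,29,30,31): 1⊕0⊕1⊕1⊕1⊕1⊕1⊕1⊕1⊕0⊕1⊕0⊕0⊕0⊕0⊕1 = 0
Syndrome s16…s1 = 00000 → no error.

00000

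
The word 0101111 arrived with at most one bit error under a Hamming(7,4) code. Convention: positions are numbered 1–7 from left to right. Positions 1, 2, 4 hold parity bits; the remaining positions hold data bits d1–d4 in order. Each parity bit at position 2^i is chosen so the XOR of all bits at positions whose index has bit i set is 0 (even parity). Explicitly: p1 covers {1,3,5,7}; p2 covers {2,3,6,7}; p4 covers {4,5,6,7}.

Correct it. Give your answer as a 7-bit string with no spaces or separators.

s1 (pos 1,3,5,7): 0⊕0⊕1⊕1 = 0
s2 (pos 2,3,6,7): 1⊕0⊕1⊕1 = 1
s4 (pos 4,5,6,7): 1⊕1⊕1⊕1 = 0
Syndrome s4…s1 = 010 → error at position 2.
Flip position 2: 0101111 → 0001111

0001111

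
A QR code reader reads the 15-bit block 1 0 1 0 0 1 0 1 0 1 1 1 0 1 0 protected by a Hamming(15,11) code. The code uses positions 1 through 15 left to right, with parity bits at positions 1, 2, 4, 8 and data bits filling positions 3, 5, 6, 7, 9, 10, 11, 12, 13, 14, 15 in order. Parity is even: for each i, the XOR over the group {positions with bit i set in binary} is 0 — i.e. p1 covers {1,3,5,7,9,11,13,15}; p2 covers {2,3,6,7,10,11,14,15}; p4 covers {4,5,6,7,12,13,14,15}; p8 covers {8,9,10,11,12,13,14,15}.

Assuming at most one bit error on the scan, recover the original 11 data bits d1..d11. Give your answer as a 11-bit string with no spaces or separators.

s1 (pos 1,3,5,7,9,11,13,15): 1⊕1⊕0⊕0⊕0⊕1⊕0⊕0 = 1
s2 (pos 2,3,6,7,10,11,14,15): 0⊕1⊕1⊕0⊕1⊕1⊕1⊕0 = 1
s4 (pos 4,5,6,7,12,13,14,15): 0⊕0⊕1⊕0⊕1⊕0⊕1⊕0 = 1
s8 (pos 8,9,10,11,12,13,14,15): 1⊕0⊕1⊕1⊕1⊕0⊕1⊕0 = 1
Syndrome s8…s1 = 1111 → error at position 15.
Flip position 15: 101001010111010 → 101001010111011
Read data bits from positions 3,5,6,7,9,10,11,12,13,14,15: 10100111011

10100111011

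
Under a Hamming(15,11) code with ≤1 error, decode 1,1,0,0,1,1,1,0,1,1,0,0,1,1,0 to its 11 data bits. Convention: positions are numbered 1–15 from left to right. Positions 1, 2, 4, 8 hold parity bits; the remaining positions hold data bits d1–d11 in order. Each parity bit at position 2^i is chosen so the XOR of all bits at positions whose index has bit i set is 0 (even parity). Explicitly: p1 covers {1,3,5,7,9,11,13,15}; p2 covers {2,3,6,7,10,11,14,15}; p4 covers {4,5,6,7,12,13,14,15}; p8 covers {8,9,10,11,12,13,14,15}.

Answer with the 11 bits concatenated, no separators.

s1 (pos 1,3,5,7,9,11,13,15): 1⊕0⊕1⊕1⊕1⊕0⊕1⊕0 = 1
s2 (pos 2,3,6,7,10,11,14,15): 1⊕0⊕1⊕1⊕1⊕0⊕1⊕0 = 1
s4 (pos 4,5,6,7,12,13,14,15): 0⊕1⊕1⊕1⊕0⊕1⊕1⊕0 = 1
s8 (pos 8,9,10,11,12,13,14,15): 0⊕1⊕1⊕0⊕0⊕1⊕1⊕0 = 0
Syndrome s8…s1 = 0111 → error at position 7.
Flip position 7: 110011101100110 → 110011001100110
Read data bits from positions 3,5,6,7,9,10,11,12,13,14,15: 01101100110

01101100110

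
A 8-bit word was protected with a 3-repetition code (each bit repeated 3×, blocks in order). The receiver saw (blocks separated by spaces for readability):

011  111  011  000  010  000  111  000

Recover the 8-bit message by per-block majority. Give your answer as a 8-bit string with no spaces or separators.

Block 1 (011): 2 ones → 1
Block 2 (111): 3 ones → 1
Block 3 (011): 2 ones → 1
Block 4 (000): 0 ones → 0
Block 5 (010): 1 one → 0
Block 6 (000): 0 ones → 0
Block 7 (111): 3 ones → 1
Block 8 (000): 0 ones → 0

11100010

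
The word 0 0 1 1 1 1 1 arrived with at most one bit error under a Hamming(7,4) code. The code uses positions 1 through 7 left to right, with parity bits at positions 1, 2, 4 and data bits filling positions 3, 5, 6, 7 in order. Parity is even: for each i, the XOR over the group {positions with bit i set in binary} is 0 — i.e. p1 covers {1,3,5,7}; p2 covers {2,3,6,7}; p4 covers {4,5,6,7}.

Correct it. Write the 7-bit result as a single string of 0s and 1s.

0001111

s1 (pos 1,3,5,7): 0⊕1⊕1⊕1 = 1
s2 (pos 2,3,6,7): 0⊕1⊕1⊕1 = 1
s4 (pos 4,5,6,7): 1⊕1⊕1⊕1 = 0
Syndrome s4…s1 = 011 → error at position 3.
Flip position 3: 0011111 → 0001111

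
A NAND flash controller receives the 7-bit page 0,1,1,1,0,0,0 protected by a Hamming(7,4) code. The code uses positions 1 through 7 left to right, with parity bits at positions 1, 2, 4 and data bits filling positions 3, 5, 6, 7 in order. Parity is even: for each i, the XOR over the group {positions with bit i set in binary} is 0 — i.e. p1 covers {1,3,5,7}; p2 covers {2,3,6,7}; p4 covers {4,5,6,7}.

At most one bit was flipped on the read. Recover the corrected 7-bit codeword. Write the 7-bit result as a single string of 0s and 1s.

0111100

s1 (pos 1,3,5,7): 0⊕1⊕0⊕0 = 1
s2 (pos 2,3,6,7): 1⊕1⊕0⊕0 = 0
s4 (pos 4,5,6,7): 1⊕0⊕0⊕0 = 1
Syndrome s4…s1 = 101 → error at position 5.
Flip position 5: 0111000 → 0111100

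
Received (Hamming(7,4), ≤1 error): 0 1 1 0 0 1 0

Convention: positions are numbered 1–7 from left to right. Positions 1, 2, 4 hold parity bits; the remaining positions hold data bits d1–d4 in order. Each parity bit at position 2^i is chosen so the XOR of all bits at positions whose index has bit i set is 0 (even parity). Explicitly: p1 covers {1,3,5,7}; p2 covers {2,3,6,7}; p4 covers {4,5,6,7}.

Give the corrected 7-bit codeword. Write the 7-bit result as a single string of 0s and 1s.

0110011

s1 (pos 1,3,5,7): 0⊕1⊕0⊕0 = 1
s2 (pos 2,3,6,7): 1⊕1⊕1⊕0 = 1
s4 (pos 4,5,6,7): 0⊕0⊕1⊕0 = 1
Syndrome s4…s1 = 111 → error at position 7.
Flip position 7: 0110010 → 0110011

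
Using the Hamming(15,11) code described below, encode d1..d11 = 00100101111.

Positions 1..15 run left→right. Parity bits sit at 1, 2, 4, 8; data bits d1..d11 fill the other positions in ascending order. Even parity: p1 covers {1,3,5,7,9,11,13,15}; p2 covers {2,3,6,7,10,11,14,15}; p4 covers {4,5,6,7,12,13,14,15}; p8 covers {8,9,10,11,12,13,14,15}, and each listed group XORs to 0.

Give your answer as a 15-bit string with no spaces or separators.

Place data at non-parity positions: p1 p2 0 p4 0 1 0 p8 0 1 0 1 1 1 1
p1 (pos 1,3,5,7,9,11,13,15): XOR of data positions = 0⊕0⊕0⊕0⊕0⊕1⊕1 = 0
p2 (pos 2,3,6,7,10,11,14,15): XOR of data positions = 0⊕1⊕0⊕1⊕0⊕1⊕1 = 0
p4 (pos 4,5,6,7,12,13,14,15): XOR of data positions = 0⊕1⊕0⊕1⊕1⊕1⊕1 = 1
p8 (pos 8,9,10,11,12,13,14,15): XOR of data positions = 0⊕1⊕0⊕1⊕1⊕1⊕1 = 1
Codeword: 000101010101111

000101010101111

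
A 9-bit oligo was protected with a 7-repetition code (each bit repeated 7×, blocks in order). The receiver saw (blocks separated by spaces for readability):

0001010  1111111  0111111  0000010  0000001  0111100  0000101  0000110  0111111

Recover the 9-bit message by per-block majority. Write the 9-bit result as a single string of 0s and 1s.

011001001

Block 1 (0001010): 2 ones → 0
Block 2 (1111111): 7 ones → 1
Block 3 (0111111): 6 ones → 1
Block 4 (0000010): 1 one → 0
Block 5 (0000001): 1 one → 0
Block 6 (0111100): 4 ones → 1
Block 7 (0000101): 2 ones → 0
Block 8 (0000110): 2 ones → 0
Block 9 (0111111): 6 ones → 1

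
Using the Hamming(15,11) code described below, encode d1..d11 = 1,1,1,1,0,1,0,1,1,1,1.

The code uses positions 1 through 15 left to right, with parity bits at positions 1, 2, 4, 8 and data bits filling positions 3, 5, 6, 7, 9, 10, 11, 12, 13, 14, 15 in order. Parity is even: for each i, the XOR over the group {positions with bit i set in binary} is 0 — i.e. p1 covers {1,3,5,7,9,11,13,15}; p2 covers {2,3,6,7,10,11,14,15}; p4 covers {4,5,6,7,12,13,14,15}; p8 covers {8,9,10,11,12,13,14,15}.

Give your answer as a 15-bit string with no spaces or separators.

101111110101111

Place data at non-parity positions: p1 p2 1 p4 1 1 1 p8 0 1 0 1 1 1 1
p1 (pos 1,3,5,7,9,11,13,15): XOR of data positions = 1⊕1⊕1⊕0⊕0⊕1⊕1 = 1
p2 (pos 2,3,6,7,10,11,14,15): XOR of data positions = 1⊕1⊕1⊕1⊕0⊕1⊕1 = 0
p4 (pos 4,5,6,7,12,13,14,15): XOR of data positions = 1⊕1⊕1⊕1⊕1⊕1⊕1 = 1
p8 (pos 8,9,10,11,12,13,14,15): XOR of data positions = 0⊕1⊕0⊕1⊕1⊕1⊕1 = 1
Codeword: 101111110101111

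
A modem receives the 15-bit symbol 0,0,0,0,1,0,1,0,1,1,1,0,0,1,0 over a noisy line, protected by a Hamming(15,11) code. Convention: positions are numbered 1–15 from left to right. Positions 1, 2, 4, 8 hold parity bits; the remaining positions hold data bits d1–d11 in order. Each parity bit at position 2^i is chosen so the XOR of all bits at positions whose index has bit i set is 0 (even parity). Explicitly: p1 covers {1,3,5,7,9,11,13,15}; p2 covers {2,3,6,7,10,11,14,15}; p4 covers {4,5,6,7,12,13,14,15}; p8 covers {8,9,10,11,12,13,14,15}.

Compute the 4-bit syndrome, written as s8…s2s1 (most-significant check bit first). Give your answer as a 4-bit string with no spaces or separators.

0100

s1 (pos 1,3,5,7,9,11,13,15): 0⊕0⊕1⊕1⊕1⊕1⊕0⊕0 = 0
s2 (pos 2,3,6,7,10,11,14,15): 0⊕0⊕0⊕1⊕1⊕1⊕1⊕0 = 0
s4 (pos 4,5,6,7,12,13,14,15): 0⊕1⊕0⊕1⊕0⊕0⊕1⊕0 = 1
s8 (pos 8,9,10,11,12,13,14,15): 0⊕1⊕1⊕1⊕0⊕0⊕1⊕0 = 0
Syndrome s8…s1 = 0100 → error at position 4.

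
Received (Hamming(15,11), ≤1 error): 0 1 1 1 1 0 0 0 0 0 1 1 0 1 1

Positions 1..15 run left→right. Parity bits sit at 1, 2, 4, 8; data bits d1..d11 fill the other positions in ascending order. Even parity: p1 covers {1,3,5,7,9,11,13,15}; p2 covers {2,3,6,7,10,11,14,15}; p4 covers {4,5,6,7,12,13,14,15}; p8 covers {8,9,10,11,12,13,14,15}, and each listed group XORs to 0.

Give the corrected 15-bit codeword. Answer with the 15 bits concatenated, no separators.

011111000011011

s1 (pos 1,3,5,7,9,11,13,15): 0⊕1⊕1⊕0⊕0⊕1⊕0⊕1 = 0
s2 (pos 2,3,6,7,10,11,14,15): 1⊕1⊕0⊕0⊕0⊕1⊕1⊕1 = 1
s4 (pos 4,5,6,7,12,13,14,15): 1⊕1⊕0⊕0⊕1⊕0⊕1⊕1 = 1
s8 (pos 8,9,10,11,12,13,14,15): 0⊕0⊕0⊕1⊕1⊕0⊕1⊕1 = 0
Syndrome s8…s1 = 0110 → error at position 6.
Flip position 6: 011110000011011 → 011111000011011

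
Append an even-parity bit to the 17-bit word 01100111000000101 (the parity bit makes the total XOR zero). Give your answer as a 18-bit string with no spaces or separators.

XOR of the 17 data bits: 0⊕1⊕1⊕0⊕0⊕1⊕1⊕1⊕0⊕0⊕0⊕0⊕0⊕0⊕1⊕0⊕1 = 1
Parity bit = 1 (so all 18 bits XOR to 0).

011001110000001011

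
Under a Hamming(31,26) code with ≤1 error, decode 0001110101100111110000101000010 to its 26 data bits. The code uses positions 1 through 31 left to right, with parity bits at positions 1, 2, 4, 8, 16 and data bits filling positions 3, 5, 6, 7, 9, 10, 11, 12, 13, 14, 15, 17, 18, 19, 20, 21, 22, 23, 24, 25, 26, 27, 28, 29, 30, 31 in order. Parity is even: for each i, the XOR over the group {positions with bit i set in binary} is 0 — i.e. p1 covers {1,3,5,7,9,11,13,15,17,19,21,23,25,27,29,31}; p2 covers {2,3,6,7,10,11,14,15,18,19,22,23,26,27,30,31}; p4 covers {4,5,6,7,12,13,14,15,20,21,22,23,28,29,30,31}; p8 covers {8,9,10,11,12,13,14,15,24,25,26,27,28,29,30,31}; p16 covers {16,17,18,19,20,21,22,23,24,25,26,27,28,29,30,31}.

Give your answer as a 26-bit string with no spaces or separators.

01100111011110000101000010

s1 (pos 1,3,5,7,9,11,13,15,17,19,21,23,25,27,29,31): 0⊕0⊕1⊕0⊕0⊕1⊕0⊕1⊕1⊕0⊕0⊕1⊕1⊕0⊕0⊕0 = 0
s2 (pos 2,3,6,7,10,11,14,15,18,19,22,23,26,27,30,31): 0⊕0⊕1⊕0⊕1⊕1⊕1⊕1⊕1⊕0⊕0⊕1⊕0⊕0⊕1⊕0 = 0
s4 (pos 4,5,6,7,12,13,14,15,20,21,22,23,28,29,30,31): 1⊕1⊕1⊕0⊕0⊕0⊕1⊕1⊕0⊕0⊕0⊕1⊕0⊕0⊕1⊕0 = 1
s8 (pos 8,9,10,11,12,13,14,15,24,25,26,27,28,29,30,31): 1⊕0⊕1⊕1⊕0⊕0⊕1⊕1⊕0⊕1⊕0⊕0⊕0⊕0⊕1⊕0 = 1
s16 (pos 16,17,18,19,20,21,22,23,24,25,26,27,28,29,30,31): 1⊕1⊕1⊕0⊕0⊕0⊕0⊕1⊕0⊕1⊕0⊕0⊕0⊕0⊕1⊕0 = 0
Syndrome s16…s1 = 01100 → error at position 12.
Flip position 12: 0001110101100111110000101000010 → 0001110101110111110000101000010
Read data bits from positions 3,5,6,7,9,10,11,12,13,14,15,17,18,19,20,21,22,23,24,25,26,27,28,29,30,31: 01100111011110000101000010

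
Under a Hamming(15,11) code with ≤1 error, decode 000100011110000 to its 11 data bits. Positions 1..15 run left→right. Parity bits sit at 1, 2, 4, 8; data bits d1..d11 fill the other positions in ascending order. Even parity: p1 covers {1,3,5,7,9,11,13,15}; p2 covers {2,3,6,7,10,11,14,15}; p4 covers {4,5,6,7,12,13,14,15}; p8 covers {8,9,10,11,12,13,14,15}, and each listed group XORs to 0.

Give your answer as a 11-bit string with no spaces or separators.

00001110000

s1 (pos 1,3,5,7,9,11,13,15): 0⊕0⊕0⊕0⊕1⊕1⊕0⊕0 = 0
s2 (pos 2,3,6,7,10,11,14,15): 0⊕0⊕0⊕0⊕1⊕1⊕0⊕0 = 0
s4 (pos 4,5,6,7,12,13,14,15): 1⊕0⊕0⊕0⊕0⊕0⊕0⊕0 = 1
s8 (pos 8,9,10,11,12,13,14,15): 1⊕1⊕1⊕1⊕0⊕0⊕0⊕0 = 0
Syndrome s8…s1 = 0100 → error at position 4.
Flip position 4: 000100011110000 → 000000011110000
Read data bits from positions 3,5,6,7,9,10,11,12,13,14,15: 00001110000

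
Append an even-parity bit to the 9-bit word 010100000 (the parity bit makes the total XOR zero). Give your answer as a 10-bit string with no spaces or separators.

0101000000

XOR of the 9 data bits: 0⊕1⊕0⊕1⊕0⊕0⊕0⊕0⊕0 = 0
Parity bit = 0 (so all 10 bits XOR to 0).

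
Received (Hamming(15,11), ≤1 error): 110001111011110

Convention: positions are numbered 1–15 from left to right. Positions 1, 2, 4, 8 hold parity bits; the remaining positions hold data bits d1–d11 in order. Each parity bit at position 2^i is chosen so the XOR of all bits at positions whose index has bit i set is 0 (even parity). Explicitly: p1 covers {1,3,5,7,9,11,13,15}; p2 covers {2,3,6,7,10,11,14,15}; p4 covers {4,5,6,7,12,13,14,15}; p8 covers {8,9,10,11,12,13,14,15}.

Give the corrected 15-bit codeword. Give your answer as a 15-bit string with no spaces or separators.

110001011011110

s1 (pos 1,3,5,7,9,11,13,15): 1⊕0⊕0⊕1⊕1⊕1⊕1⊕0 = 1
s2 (pos 2,3,6,7,10,11,14,15): 1⊕0⊕1⊕1⊕0⊕1⊕1⊕0 = 1
s4 (pos 4,5,6,7,12,13,14,15): 0⊕0⊕1⊕1⊕1⊕1⊕1⊕0 = 1
s8 (pos 8,9,10,11,12,13,14,15): 1⊕1⊕0⊕1⊕1⊕1⊕1⊕0 = 0
Syndrome s8…s1 = 0111 → error at position 7.
Flip position 7: 110001111011110 → 110001011011110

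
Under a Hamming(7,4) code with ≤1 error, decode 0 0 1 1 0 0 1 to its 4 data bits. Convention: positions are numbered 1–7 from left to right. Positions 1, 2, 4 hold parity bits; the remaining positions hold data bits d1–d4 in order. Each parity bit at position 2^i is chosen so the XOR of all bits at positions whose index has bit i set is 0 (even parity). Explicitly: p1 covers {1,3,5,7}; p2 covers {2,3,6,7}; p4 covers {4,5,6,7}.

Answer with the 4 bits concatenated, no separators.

1001

s1 (pos 1,3,5,7): 0⊕1⊕0⊕1 = 0
s2 (pos 2,3,6,7): 0⊕1⊕0⊕1 = 0
s4 (pos 4,5,6,7): 1⊕0⊕0⊕1 = 0
Syndrome s4…s1 = 000 → no error.
Read data bits from positions 3,5,6,7: 1001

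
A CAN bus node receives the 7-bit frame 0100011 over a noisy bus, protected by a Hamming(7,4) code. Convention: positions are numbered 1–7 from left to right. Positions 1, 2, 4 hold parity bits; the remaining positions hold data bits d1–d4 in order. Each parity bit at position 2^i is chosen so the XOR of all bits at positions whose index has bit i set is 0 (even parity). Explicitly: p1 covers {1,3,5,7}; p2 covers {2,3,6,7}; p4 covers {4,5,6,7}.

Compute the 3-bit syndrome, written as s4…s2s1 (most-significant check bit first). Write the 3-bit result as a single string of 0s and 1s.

s1 (pos 1,3,5,7): 0⊕0⊕0⊕1 = 1
s2 (pos 2,3,6,7): 1⊕0⊕1⊕1 = 1
s4 (pos 4,5,6,7): 0⊕0⊕1⊕1 = 0
Syndrome s4…s1 = 011 → error at position 3.

011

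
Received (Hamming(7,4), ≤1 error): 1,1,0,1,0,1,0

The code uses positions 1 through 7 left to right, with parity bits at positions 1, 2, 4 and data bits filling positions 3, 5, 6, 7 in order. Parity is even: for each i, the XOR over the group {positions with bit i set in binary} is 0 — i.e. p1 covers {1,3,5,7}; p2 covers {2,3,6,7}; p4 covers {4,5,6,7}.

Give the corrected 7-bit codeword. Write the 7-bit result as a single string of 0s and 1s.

0101010

s1 (pos 1,3,5,7): 1⊕0⊕0⊕0 = 1
s2 (pos 2,3,6,7): 1⊕0⊕1⊕0 = 0
s4 (pos 4,5,6,7): 1⊕0⊕1⊕0 = 0
Syndrome s4…s1 = 001 → error at position 1.
Flip position 1: 1101010 → 0101010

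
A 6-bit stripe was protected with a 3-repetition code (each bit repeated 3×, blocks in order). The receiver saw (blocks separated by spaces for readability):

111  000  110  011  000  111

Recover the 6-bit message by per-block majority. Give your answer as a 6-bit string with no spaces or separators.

Block 1 (111): 3 ones → 1
Block 2 (000): 0 ones → 0
Block 3 (110): 2 ones → 1
Block 4 (011): 2 ones → 1
Block 5 (000): 0 ones → 0
Block 6 (111): 3 ones → 1

101101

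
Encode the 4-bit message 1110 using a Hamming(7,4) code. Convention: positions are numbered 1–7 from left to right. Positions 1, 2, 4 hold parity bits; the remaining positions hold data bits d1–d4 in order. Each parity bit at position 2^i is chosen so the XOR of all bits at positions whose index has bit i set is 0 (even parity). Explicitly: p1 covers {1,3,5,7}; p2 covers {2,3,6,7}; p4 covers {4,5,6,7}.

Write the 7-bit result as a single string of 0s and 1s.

0010110

Place data at non-parity positions: p1 p2 1 p4 1 1 0
p1 (pos 1,3,5,7): XOR of data positions = 1⊕1⊕0 = 0
p2 (pos 2,3,6,7): XOR of data positions = 1⊕1⊕0 = 0
p4 (pos 4,5,6,7): XOR of data positions = 1⊕1⊕0 = 0
Codeword: 0010110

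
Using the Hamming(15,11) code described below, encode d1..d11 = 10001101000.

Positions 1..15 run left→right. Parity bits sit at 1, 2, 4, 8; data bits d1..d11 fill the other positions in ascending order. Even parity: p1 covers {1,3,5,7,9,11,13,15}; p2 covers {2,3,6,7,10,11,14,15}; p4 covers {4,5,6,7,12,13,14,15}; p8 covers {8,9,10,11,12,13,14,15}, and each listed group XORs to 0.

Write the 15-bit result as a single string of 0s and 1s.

001100011101000

Place data at non-parity positions: p1 p2 1 p4 0 0 0 p8 1 1 0 1 0 0 0
p1 (pos 1,3,5,7,9,11,13,15): XOR of data positions = 1⊕0⊕0⊕1⊕0⊕0⊕0 = 0
p2 (pos 2,3,6,7,10,11,14,15): XOR of data positions = 1⊕0⊕0⊕1⊕0⊕0⊕0 = 0
p4 (pos 4,5,6,7,12,13,14,15): XOR of data positions = 0⊕0⊕0⊕1⊕0⊕0⊕0 = 1
p8 (pos 8,9,10,11,12,13,14,15): XOR of data positions = 1⊕1⊕0⊕1⊕0⊕0⊕0 = 1
Codeword: 001100011101000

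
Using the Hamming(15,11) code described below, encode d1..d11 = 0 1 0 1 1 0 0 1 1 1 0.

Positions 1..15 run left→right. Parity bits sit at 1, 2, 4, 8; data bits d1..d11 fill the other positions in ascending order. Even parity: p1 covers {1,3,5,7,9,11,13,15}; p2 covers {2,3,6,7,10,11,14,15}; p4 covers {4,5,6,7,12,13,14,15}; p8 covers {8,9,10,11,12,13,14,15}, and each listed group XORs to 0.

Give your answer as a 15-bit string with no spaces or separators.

Place data at non-parity positions: p1 p2 0 p4 1 0 1 p8 1 0 0 1 1 1 0
p1 (pos 1,3,5,7,9,11,13,15): XOR of data positions = 0⊕1⊕1⊕1⊕0⊕1⊕0 = 0
p2 (pos 2,3,6,7,10,11,14,15): XOR of data positions = 0⊕0⊕1⊕0⊕0⊕1⊕0 = 0
p4 (pos 4,5,6,7,12,13,14,15): XOR of data positions = 1⊕0⊕1⊕1⊕1⊕1⊕0 = 1
p8 (pos 8,9,10,11,12,13,14,15): XOR of data positions = 1⊕0⊕0⊕1⊕1⊕1⊕0 = 0
Codeword: 000110101001110

000110101001110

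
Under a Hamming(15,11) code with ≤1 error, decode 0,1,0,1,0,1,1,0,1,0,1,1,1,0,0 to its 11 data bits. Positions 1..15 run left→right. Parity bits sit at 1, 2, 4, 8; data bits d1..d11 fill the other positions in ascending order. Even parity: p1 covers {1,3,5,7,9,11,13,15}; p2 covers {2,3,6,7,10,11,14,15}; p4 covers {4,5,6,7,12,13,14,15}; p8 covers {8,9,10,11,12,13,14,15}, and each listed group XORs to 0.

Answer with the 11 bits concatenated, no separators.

s1 (pos 1,3,5,7,9,11,13,15): 0⊕0⊕0⊕1⊕1⊕1⊕1⊕0 = 0
s2 (pos 2,3,6,7,10,11,14,15): 1⊕0⊕1⊕1⊕0⊕1⊕0⊕0 = 0
s4 (pos 4,5,6,7,12,13,14,15): 1⊕0⊕1⊕1⊕1⊕1⊕0⊕0 = 1
s8 (pos 8,9,10,11,12,13,14,15): 0⊕1⊕0⊕1⊕1⊕1⊕0⊕0 = 0
Syndrome s8…s1 = 0100 → error at position 4.
Flip position 4: 010101101011100 → 010001101011100
Read data bits from positions 3,5,6,7,9,10,11,12,13,14,15: 00111011100

00111011100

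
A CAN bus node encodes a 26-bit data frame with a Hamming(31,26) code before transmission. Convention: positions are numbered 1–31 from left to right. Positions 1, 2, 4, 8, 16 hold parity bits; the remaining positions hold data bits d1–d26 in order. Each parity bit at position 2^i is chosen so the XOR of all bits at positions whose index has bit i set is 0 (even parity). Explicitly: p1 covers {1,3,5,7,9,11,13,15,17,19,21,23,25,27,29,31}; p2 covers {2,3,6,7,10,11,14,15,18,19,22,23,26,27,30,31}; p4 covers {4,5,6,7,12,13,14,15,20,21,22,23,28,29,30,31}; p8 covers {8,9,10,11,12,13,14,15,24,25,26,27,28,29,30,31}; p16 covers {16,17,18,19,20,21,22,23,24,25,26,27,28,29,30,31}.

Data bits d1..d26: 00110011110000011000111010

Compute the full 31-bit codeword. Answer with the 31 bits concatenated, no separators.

1001011000111100000011000111010

Place data at non-parity positions: p1 p2 0 p4 0 1 1 p8 0 0 1 1 1 1 0 p16 0 0 0 0 1 1 0 0 0 1 1 1 0 1 0
p1 (pos 1,3,5,7,9,11,13,15,17,19,21,23,25,27,29,31): XOR of data positions = 0⊕0⊕1⊕0⊕1⊕1⊕0⊕0⊕0⊕1⊕0⊕0⊕1⊕0⊕0 = 1
p2 (pos 2,3,6,7,10,11,14,15,18,19,22,23,26,27,30,31): XOR of data positions = 0⊕1⊕1⊕0⊕1⊕1⊕0⊕0⊕0⊕1⊕0⊕1⊕1⊕1⊕0 = 0
p4 (pos 4,5,6,7,12,13,14,15,20,21,22,23,28,29,30,31): XOR of data positions = 0⊕1⊕1⊕1⊕1⊕1⊕0⊕0⊕1⊕1⊕0⊕1⊕0⊕1⊕0 = 1
p8 (pos 8,9,10,11,12,13,14,15,24,25,26,27,28,29,30,31): XOR of data positions = 0⊕0⊕1⊕1⊕1⊕1⊕0⊕0⊕0⊕1⊕1⊕1⊕0⊕1⊕0 = 0
p16 (pos 16,17,18,19,20,21,22,23,24,25,26,27,28,29,30,31): XOR of data positions = 0⊕0⊕0⊕0⊕1⊕1⊕0⊕0⊕0⊕1⊕1⊕1⊕0⊕1⊕0 = 0
Codeword: 1001011000111100000011000111010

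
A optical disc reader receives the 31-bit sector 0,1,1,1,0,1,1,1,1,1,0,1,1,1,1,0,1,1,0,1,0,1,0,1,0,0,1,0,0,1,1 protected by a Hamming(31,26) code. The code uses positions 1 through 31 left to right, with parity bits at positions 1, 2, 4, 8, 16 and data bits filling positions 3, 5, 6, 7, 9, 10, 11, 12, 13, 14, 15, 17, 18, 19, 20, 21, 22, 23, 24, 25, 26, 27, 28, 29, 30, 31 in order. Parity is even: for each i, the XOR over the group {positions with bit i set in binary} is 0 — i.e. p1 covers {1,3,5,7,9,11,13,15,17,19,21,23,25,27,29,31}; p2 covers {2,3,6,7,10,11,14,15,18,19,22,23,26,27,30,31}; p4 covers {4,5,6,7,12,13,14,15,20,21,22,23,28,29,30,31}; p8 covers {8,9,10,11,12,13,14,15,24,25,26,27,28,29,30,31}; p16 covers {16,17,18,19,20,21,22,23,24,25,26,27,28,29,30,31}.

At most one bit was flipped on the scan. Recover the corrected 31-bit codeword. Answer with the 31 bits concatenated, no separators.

s1 (pos 1,3,5,7,9,11,13,15,17,19,21,23,25,27,29,31): 0⊕1⊕0⊕1⊕1⊕0⊕1⊕1⊕1⊕0⊕0⊕0⊕0⊕1⊕0⊕1 = 0
s2 (pos 2,3,6,7,10,11,14,15,18,19,22,23,26,27,30,31): 1⊕1⊕1⊕1⊕1⊕0⊕1⊕1⊕1⊕0⊕1⊕0⊕0⊕1⊕1⊕1 = 0
s4 (pos 4,5,6,7,12,13,14,15,20,21,22,23,28,29,30,31): 1⊕0⊕1⊕1⊕1⊕1⊕1⊕1⊕1⊕0⊕1⊕0⊕0⊕0⊕1⊕1 = 1
s8 (pos 8,9,10,11,12,13,14,15,24,25,26,27,28,29,30,31): 1⊕1⊕1⊕0⊕1⊕1⊕1⊕1⊕1⊕0⊕0⊕1⊕0⊕0⊕1⊕1 = 1
s16 (pos 16,17,18,19,20,21,22,23,24,25,26,27,28,29,30,31): 0⊕1⊕1⊕0⊕1⊕0⊕1⊕0⊕1⊕0⊕0⊕1⊕0⊕0⊕1⊕1 = 0
Syndrome s16…s1 = 01100 → error at position 12.
Flip position 12: 0111011111011110110101010010011 → 0111011111001110110101010010011

0111011111001110110101010010011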